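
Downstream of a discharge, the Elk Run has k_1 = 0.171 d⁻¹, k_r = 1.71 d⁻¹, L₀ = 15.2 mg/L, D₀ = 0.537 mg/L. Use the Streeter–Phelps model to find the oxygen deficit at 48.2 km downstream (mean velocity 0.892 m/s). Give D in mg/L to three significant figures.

D ≈ 1.12 mg/L

Travel time t = x/v = 48.2 km / (0.892 m/s) = 48200 m / 0.892 m/s = 54040 s = 0.6254 d.
k_1 L₀/(k_r−k_1) = 0.171×15.2/(1.71−0.171) = 2.599/1.539 = 1.689 mg/L.
e^(−k_1 t) = e^(−0.171×0.6254) = 0.8986; e^(−k_r t) = e^(−1.71×0.6254) = 0.3432.
D = 1.689 × (0.8986 − 0.3432) + 0.537 × 0.3432 = 0.9380 + 0.1843 = 1.122 mg/L.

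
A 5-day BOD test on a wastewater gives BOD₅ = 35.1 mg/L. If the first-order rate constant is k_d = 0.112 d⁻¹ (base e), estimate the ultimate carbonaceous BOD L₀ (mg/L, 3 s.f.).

L₀ ≈ 81.9 mg/L

BOD₅ = L₀(1 − e^(−5k_d)) ⇒ L₀ = BOD₅ / (1 − e^(−5×0.112))
= 35.1 / (1 − 0.5712) = 35.1 / 0.4288 = 81.86 mg/L.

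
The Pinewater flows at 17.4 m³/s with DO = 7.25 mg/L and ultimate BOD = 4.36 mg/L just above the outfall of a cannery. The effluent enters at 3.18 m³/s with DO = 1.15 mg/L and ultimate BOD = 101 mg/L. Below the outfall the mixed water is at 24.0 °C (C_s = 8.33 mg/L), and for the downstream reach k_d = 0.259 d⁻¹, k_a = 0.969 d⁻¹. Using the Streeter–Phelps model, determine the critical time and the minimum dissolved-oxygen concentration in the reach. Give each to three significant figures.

Mixed DO = (17.4×7.25 + 3.18×1.15)/(17.4+3.18) = 129.8/20.58 = 6.307 mg/L.
Mixed L₀ = (17.4×4.36 + 3.18×101)/(20.58) = 397.0/20.58 = 19.29 mg/L.
Initial deficit D₀ = C_s − DO₀ = 8.33 − 6.307 = 2.023 mg/L.
t_c = (1/0.7100) ln[(0.969/0.259)(1 − 2.023×0.7100/(0.259×19.29))] = 1.408 × ln(2.666) = 1.381 d.
D_c = (0.259/0.969) × 19.29 × e^(−0.259×1.381) = 0.2673 × 19.29 × 0.6993 = 3.606 mg/L.
Minimum DO = 8.33 − 3.606 = 4.724 mg/L.

t_c ≈ 1.38 d; minimum DO ≈ 4.72 mg/L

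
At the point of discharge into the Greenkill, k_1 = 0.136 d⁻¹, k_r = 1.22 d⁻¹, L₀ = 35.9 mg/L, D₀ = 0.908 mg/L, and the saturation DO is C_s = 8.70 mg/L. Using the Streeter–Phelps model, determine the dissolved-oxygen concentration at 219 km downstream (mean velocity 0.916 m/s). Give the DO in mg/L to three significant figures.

Travel time t = x/v = 219 km / (0.916 m/s) = 219000 m / 0.916 m/s = 239100 s = 2.767 d.
k_1 L₀/(k_r−k_1) = 0.136×35.9/(1.22−0.136) = 4.882/1.084 = 4.504 mg/L.
e^(−k_1 t) = e^(−0.136×2.767) = 0.6864; e^(−k_r t) = e^(−1.22×2.767) = 0.03419.
D = 4.504 × (0.6864 − 0.03419) + 0.908 × 0.03419 = 2.937 + 0.03104 = 2.969 mg/L.
DO = C_s − D = 8.70 − 2.969 = 5.731 mg/L.

DO ≈ 5.73 mg/L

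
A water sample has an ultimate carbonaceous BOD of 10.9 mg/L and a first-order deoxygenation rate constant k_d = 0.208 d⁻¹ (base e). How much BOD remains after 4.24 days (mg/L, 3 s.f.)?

L ≈ 4.51 mg/L

L_t = L₀ e^(−k_d t) = 10.9 × e^(−0.208×4.24) = 10.9 × 0.4140 = 4.512 mg/L.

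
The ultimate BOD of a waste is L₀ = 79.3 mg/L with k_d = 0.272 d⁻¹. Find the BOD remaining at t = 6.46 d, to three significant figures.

L ≈ 13.7 mg/L

L_t = L₀ e^(−k_d t) = 79.3 × e^(−0.272×6.46) = 79.3 × 0.1725 = 13.68 mg/L.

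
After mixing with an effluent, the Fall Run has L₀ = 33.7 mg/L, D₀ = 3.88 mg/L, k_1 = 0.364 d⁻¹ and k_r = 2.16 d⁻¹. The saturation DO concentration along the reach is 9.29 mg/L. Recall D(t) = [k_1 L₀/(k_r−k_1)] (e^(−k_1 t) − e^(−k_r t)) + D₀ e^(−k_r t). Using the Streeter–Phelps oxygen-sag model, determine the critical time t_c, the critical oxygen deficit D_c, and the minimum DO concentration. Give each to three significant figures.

At the critical point dD/dt = 0, so k_1 L₀ e^(−k_1 t) = k_r D. Substituting D(t) from the Streeter–Phelps equation and solving for t gives
t_c = ln[(k_r/k_1)(1 − D₀(k_r−k_1)/(k_1 L₀))] / (k_r−k_1).
Here k_r−k_1 = 1.796 d⁻¹ and 1 − D₀(k_r−k_1)/(k_1 L₀) = 1 − 3.88×1.796/(0.364×33.7) = 0.4319, so
t_c = ln(5.934 × 0.4319) / 1.796 = 0.9412 / 1.796 = 0.5241 d.
L(t_c) = L₀ e^(−k_1 t_c) = 33.7 × 0.8263 = 27.85 mg/L, and at the critical point k_r D_c = k_1 L, so D_c = (0.364/2.16) × 27.85 = 4.693 mg/L.
Minimum DO = C_s − D_c = 9.29 − 4.693 = 4.597 mg/L.

t_c ≈ 0.524 d; D_c ≈ 4.69 mg/L; min DO ≈ 4.60 mg/L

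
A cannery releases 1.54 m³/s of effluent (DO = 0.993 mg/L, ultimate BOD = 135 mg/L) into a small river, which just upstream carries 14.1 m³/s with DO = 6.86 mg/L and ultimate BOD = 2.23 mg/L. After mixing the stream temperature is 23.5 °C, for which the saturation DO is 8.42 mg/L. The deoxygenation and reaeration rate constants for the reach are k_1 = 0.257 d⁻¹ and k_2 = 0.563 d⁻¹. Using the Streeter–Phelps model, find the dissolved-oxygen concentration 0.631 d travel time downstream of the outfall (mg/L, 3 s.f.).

Mixed DO = (14.1×6.86 + 1.54×0.993)/(14.1+1.54) = 98.26/15.64 = 6.282 mg/L.
Mixed L₀ = (14.1×2.23 + 1.54×135)/(15.64) = 239.3/15.64 = 15.30 mg/L.
Initial deficit D₀ = C_s − DO₀ = 8.42 − 6.282 = 2.138 mg/L.
D(0.631) = [0.257×15.30/(0.563−0.257)](e^(−0.257×0.631) − e^(−0.563×0.631)) + 2.138 e^(−0.563×0.631)
= 12.85 × (0.8503 − 0.7010) + 2.138 × 0.7010 = 3.417 mg/L.
DO = 8.42 − 3.417 = 5.003 mg/L.

DO ≈ 5.00 mg/L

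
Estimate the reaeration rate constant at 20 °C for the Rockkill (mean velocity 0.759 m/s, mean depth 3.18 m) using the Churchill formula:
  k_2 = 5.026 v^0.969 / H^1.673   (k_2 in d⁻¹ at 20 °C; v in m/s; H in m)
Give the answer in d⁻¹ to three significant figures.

k_2 ≈ 0.555 d⁻¹

k_2 = 5.026 × 0.759^0.969 / 3.18^1.673 = 5.026 × 0.7655 / 6.927 = 0.5554 d⁻¹.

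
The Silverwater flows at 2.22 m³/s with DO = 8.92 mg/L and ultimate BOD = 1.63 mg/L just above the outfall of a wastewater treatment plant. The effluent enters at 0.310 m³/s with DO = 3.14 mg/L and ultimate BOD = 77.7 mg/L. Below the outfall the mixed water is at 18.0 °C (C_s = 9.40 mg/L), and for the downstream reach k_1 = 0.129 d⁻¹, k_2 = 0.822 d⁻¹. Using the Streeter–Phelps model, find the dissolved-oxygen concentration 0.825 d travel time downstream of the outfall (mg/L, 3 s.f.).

Mixed DO = (2.22×8.92 + 0.310×3.14)/(2.22+0.310) = 20.78/2.530 = 8.212 mg/L.
Mixed L₀ = (2.22×1.63 + 0.310×77.7)/(2.530) = 27.71/2.530 = 10.95 mg/L.
Initial deficit D₀ = C_s − DO₀ = 9.40 − 8.212 = 1.188 mg/L.
D(0.825) = [0.129×10.95/(0.822−0.129)](e^(−0.129×0.825) − e^(−0.822×0.825)) + 1.188 e^(−0.822×0.825)
= 2.038 × (0.8990 − 0.5076) + 1.188 × 0.5076 = 1.401 mg/L.
DO = 9.40 − 1.401 = 7.999 mg/L.

DO ≈ 8.00 mg/L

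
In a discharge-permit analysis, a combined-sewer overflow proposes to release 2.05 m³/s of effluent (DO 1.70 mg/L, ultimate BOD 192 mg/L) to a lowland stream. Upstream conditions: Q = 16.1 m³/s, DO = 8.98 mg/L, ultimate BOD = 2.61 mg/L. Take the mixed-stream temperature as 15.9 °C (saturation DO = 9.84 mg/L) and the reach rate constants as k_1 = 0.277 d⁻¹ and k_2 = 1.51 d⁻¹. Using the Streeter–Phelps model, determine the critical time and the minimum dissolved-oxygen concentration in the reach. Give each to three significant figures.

t_c ≈ 1.07 d; minimum DO ≈ 6.57 mg/L

Mixed DO = (16.1×8.98 + 2.05×1.70)/(16.1+2.05) = 148.1/18.15 = 8.158 mg/L.
Mixed L₀ = (16.1×2.61 + 2.05×192)/(18.15) = 435.6/18.15 = 24.00 mg/L.
Initial deficit D₀ = C_s − DO₀ = 9.84 − 8.158 = 1.682 mg/L.
t_c = (1/1.233) ln[(1.51/0.277)(1 − 1.682×1.233/(0.277×24.00))] = 0.8110 × ln(3.751) = 1.072 d.
D_c = (0.277/1.51) × 24.00 × e^(−0.277×1.072) = 0.1834 × 24.00 × 0.7431 = 3.272 mg/L.
Minimum DO = 9.84 − 3.272 = 6.568 mg/L.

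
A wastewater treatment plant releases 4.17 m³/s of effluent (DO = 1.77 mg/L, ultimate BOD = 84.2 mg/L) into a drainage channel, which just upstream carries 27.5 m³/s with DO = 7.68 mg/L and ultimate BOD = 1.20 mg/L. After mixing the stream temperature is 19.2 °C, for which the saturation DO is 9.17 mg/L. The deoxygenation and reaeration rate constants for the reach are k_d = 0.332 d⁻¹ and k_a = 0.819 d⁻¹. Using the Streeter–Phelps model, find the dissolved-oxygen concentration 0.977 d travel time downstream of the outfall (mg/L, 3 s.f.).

Mixed DO = (27.5×7.68 + 4.17×1.77)/(27.5+4.17) = 218.6/31.67 = 6.902 mg/L.
Mixed L₀ = (27.5×1.20 + 4.17×84.2)/(31.67) = 384.1/31.67 = 12.13 mg/L.
Initial deficit D₀ = C_s − DO₀ = 9.17 − 6.902 = 2.268 mg/L.
D(0.977) = [0.332×12.13/(0.819−0.332)](e^(−0.332×0.977) − e^(−0.819×0.977)) + 2.268 e^(−0.819×0.977)
= 8.268 × (0.7230 − 0.4493) + 2.268 × 0.4493 = 3.282 mg/L.
DO = 9.17 − 3.282 = 5.888 mg/L.

DO ≈ 5.89 mg/L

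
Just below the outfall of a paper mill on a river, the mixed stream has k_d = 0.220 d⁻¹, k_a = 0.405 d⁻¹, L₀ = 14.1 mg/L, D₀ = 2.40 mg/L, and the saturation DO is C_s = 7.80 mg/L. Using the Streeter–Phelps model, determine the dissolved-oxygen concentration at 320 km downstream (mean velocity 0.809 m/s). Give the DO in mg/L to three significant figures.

DO ≈ 3.93 mg/L

Travel time t = x/v = 320 km / (0.809 m/s) = 320000 m / 0.809 m/s = 395600 s = 4.578 d.
k_d L₀/(k_a−k_d) = 0.220×14.1/(0.405−0.220) = 3.102/0.1850 = 16.77 mg/L.
e^(−k_d t) = e^(−0.220×4.578) = 0.3652; e^(−k_a t) = e^(−0.405×4.578) = 0.1566.
D = 16.77 × (0.3652 − 0.1566) + 2.40 × 0.1566 = 3.499 + 0.3758 = 3.874 mg/L.
DO = C_s − D = 7.80 − 3.874 = 3.926 mg/L.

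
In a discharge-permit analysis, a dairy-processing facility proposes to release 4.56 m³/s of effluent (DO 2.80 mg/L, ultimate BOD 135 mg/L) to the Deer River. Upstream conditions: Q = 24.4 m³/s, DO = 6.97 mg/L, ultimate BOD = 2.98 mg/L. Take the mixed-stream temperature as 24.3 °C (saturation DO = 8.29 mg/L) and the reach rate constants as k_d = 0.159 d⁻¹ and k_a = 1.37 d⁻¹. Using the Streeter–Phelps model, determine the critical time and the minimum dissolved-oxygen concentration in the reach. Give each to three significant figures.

t_c ≈ 0.950 d; minimum DO ≈ 5.92 mg/L

Mixed DO = (24.4×6.97 + 4.56×2.80)/(24.4+4.56) = 182.8/28.96 = 6.313 mg/L.
Mixed L₀ = (24.4×2.98 + 4.56×135)/(28.96) = 688.3/28.96 = 23.77 mg/L.
Initial deficit D₀ = C_s − DO₀ = 8.29 − 6.313 = 1.977 mg/L.
t_c = (1/1.211) ln[(1.37/0.159)(1 − 1.977×1.211/(0.159×23.77))] = 0.8258 × ln(3.159) = 0.9498 d.
D_c = (0.159/1.37) × 23.77 × e^(−0.159×0.9498) = 0.1161 × 23.77 × 0.8598 = 2.372 mg/L.
Minimum DO = 8.29 − 2.372 = 5.918 mg/L.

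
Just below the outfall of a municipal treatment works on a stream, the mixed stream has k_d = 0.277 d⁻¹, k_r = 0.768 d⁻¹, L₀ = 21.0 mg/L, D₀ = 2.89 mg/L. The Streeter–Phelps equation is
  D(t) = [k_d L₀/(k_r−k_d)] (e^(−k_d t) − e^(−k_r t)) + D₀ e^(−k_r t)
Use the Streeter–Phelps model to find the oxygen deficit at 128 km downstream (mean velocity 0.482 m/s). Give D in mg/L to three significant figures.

Travel time t = x/v = 128 km / (0.482 m/s) = 128000 m / 0.482 m/s = 265600 s = 3.074 d.
k_d L₀/(k_r−k_d) = 0.277×21.0/(0.768−0.277) = 5.817/0.4910 = 11.85 mg/L.
e^(−k_d t) = e^(−0.277×3.074) = 0.4268; e^(−k_r t) = e^(−0.768×3.074) = 0.09437.
D = 11.85 × (0.4268 − 0.09437) + 2.89 × 0.09437 = 3.939 + 0.2727 = 4.211 mg/L.

D ≈ 4.21 mg/L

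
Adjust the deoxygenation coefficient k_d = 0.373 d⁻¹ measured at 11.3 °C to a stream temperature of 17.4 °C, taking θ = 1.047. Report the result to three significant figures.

k_d ≈ 0.494 d⁻¹

k_d(T₂) = k_d(T₁) · θ^(T₂−T₁) = 0.373 × 1.047^(17.4−11.3)
= 0.373 × 1.047^6.10 = 0.373 × 1.323 = 0.4936 d⁻¹.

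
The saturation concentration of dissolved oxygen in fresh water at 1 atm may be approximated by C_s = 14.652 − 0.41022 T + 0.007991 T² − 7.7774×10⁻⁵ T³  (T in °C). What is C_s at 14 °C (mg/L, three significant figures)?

C_s ≈ 10.3 mg/L

C_s = 14.652 − 0.41022×14 + 0.007991×14² − 7.7774×10⁻⁵×14³ = 10.26 mg/L.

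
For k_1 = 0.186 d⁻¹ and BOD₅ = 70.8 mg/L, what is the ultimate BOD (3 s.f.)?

L₀ ≈ 117 mg/L

BOD₅ = L₀(1 − e^(−5k_1)) ⇒ L₀ = BOD₅ / (1 − e^(−5×0.186))
= 70.8 / (1 − 0.3946) = 70.8 / 0.6054 = 116.9 mg/L.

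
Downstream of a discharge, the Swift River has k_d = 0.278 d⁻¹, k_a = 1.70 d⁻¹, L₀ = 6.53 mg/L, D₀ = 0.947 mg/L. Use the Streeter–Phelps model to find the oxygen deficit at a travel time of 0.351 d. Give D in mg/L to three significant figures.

D ≈ 0.976 mg/L

k_d L₀/(k_a−k_d) = 0.278×6.53/(1.70−0.278) = 1.815/1.422 = 1.277 mg/L.
e^(−k_d t) = e^(−0.278×0.3510) = 0.9070; e^(−k_a t) = e^(−1.70×0.3510) = 0.5506.
D = 1.277 × (0.9070 − 0.5506) + 0.947 × 0.5506 = 0.4550 + 0.5214 = 0.9764 mg/L.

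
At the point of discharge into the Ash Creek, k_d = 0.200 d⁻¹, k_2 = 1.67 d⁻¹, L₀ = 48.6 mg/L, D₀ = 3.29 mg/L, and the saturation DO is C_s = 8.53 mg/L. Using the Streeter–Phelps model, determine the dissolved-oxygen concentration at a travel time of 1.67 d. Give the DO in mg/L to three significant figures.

DO ≈ 4.00 mg/L

k_d L₀/(k_2−k_d) = 0.200×48.6/(1.67−0.200) = 9.720/1.470 = 6.612 mg/L.
e^(−k_d t) = e^(−0.200×1.670) = 0.7161; e^(−k_2 t) = e^(−1.67×1.670) = 0.06149.
D = 6.612 × (0.7161 − 0.06149) + 3.29 × 0.06149 = 4.328 + 0.2023 = 4.530 mg/L.
DO = C_s − D = 8.53 − 4.530 = 4.000 mg/L.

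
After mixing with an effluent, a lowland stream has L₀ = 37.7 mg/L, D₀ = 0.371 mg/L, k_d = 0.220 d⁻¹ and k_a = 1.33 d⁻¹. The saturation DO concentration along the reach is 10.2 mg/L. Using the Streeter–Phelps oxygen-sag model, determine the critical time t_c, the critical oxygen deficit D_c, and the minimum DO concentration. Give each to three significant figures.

t_c ≈ 1.58 d; D_c ≈ 4.41 mg/L; min DO ≈ 5.79 mg/L

t_c = [1/(k_a−k_d)] ln[(k_a/k_d)(1 − D₀(k_a−k_d)/(k_d L₀))]
= [1/(1.33−0.220)] ln[(1.33/0.220)(1 − 0.371×1.110/(0.220×37.7))]
= (1/1.110) ln[6.045 × 0.9503] = 0.9009 × ln(5.745) = 0.9009 × 1.748 = 1.575 d.
D_c = (k_d/k_a) L₀ e^(−k_d t_c) = (0.220/1.33) × 37.7 × e^(−0.220×1.575) = 0.1654 × 37.7 × 0.7071 = 4.410 mg/L.
Minimum DO = C_s − D_c = 10.2 − 4.410 = 5.790 mg/L.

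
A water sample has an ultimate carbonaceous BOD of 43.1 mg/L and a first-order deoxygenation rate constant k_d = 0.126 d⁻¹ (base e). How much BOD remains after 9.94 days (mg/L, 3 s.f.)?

L ≈ 12.3 mg/L

L_t = L₀ e^(−k_d t) = 43.1 × e^(−0.126×9.94) = 43.1 × 0.2858 = 12.32 mg/L.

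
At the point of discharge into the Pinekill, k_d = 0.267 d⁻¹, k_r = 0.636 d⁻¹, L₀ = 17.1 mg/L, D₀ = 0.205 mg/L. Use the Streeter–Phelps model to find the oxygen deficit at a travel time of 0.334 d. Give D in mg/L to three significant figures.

k_d L₀/(k_r−k_d) = 0.267×17.1/(0.636−0.267) = 4.566/0.3690 = 12.37 mg/L.
e^(−k_d t) = e^(−0.267×0.3340) = 0.9147; e^(−k_r t) = e^(−0.636×0.3340) = 0.8086.
D = 12.37 × (0.9147 − 0.8086) + 0.205 × 0.8086 = 1.312 + 0.1658 = 1.478 mg/L.

D ≈ 1.48 mg/L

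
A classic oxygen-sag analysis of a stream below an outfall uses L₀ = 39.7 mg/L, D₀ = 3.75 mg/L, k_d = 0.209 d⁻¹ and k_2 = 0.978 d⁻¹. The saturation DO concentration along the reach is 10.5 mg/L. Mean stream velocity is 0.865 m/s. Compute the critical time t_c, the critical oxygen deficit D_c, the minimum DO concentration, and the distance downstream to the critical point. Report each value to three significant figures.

t_c ≈ 1.45 d; D_c ≈ 6.26 mg/L; min DO ≈ 4.24 mg/L; x_c ≈ 108 km

At the critical point dD/dt = 0, so k_d L₀ e^(−k_d t) = k_2 D. Substituting D(t) from the Streeter–Phelps equation and solving for t gives
t_c = ln[(k_2/k_d)(1 − D₀(k_2−k_d)/(k_d L₀))] / (k_2−k_d).
Here k_2−k_d = 0.7690 d⁻¹ and 1 − D₀(k_2−k_d)/(k_d L₀) = 1 − 3.75×0.7690/(0.209×39.7) = 0.6524, so
t_c = ln(4.679 × 0.6524) / 0.7690 = 1.116 / 0.7690 = 1.451 d.
L(t_c) = L₀ e^(−k_d t_c) = 39.7 × 0.7383 = 29.31 mg/L, and at the critical point k_2 D_c = k_d L, so D_c = (0.209/0.978) × 29.31 = 6.264 mg/L.
Minimum DO = C_s − D_c = 10.5 − 6.264 = 4.236 mg/L.
x_c = v t_c = 0.865 m/s × 1.451 d × 86400 s/d = 108500 m ≈ 108 km.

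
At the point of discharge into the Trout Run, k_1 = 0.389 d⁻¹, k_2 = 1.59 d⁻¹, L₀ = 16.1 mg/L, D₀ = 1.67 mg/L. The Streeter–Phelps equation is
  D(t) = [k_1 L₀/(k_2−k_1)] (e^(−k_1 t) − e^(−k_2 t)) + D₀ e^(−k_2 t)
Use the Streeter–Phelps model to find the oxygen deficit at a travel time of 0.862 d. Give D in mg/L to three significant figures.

k_1 L₀/(k_2−k_1) = 0.389×16.1/(1.59−0.389) = 6.263/1.201 = 5.215 mg/L.
e^(−k_1 t) = e^(−0.389×0.8620) = 0.7151; e^(−k_2 t) = e^(−1.59×0.8620) = 0.2540.
D = 5.215 × (0.7151 − 0.2540) + 1.67 × 0.2540 = 2.405 + 0.4241 = 2.829 mg/L.

D ≈ 2.83 mg/L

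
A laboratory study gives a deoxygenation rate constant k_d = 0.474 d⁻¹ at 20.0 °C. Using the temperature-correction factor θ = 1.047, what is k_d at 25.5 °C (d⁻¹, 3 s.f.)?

k_d ≈ 0.610 d⁻¹

k_d(T₂) = k_d(T₁) · θ^(T₂−T₁) = 0.474 × 1.047^(25.5−20.0)
= 0.474 × 1.047^5.50 = 0.474 × 1.287 = 0.6102 d⁻¹.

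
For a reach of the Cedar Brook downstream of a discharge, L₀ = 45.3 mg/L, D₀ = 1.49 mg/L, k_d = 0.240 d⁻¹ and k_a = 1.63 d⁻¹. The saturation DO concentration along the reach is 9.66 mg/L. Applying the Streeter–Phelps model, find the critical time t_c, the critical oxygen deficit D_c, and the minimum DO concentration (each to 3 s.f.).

At the critical point dD/dt = 0, so k_d L₀ e^(−k_d t) = k_a D. Substituting D(t) from the Streeter–Phelps equation and solving for t gives
t_c = ln[(k_a/k_d)(1 − D₀(k_a−k_d)/(k_d L₀))] / (k_a−k_d).
Here k_a−k_d = 1.390 d⁻¹ and 1 − D₀(k_a−k_d)/(k_d L₀) = 1 − 1.49×1.390/(0.240×45.3) = 0.8095, so
t_c = ln(6.792 × 0.8095) / 1.390 = 1.704 / 1.390 = 1.226 d.
L(t_c) = L₀ e^(−k_d t_c) = 45.3 × 0.7451 = 33.75 mg/L, and at the critical point k_a D_c = k_d L, so D_c = (0.240/1.63) × 33.75 = 4.970 mg/L.
Minimum DO = C_s − D_c = 9.66 − 4.970 = 4.690 mg/L.

t_c ≈ 1.23 d; D_c ≈ 4.97 mg/L; min DO ≈ 4.69 mg/L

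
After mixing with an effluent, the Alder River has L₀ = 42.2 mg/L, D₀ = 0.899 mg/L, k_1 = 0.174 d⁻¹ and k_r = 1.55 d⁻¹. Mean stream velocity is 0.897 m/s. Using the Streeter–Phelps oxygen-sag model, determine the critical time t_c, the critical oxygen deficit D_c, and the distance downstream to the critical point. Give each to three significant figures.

t_c ≈ 1.46 d; D_c ≈ 3.68 mg/L; x_c ≈ 113 km

t_c = [1/(k_r−k_1)] ln[(k_r/k_1)(1 − D₀(k_r−k_1)/(k_1 L₀))]
= [1/(1.55−0.174)] ln[(1.55/0.174)(1 − 0.899×1.376/(0.174×42.2))]
= (1/1.376) ln[8.908 × 0.8315] = 0.7267 × ln(7.407) = 0.7267 × 2.002 = 1.455 d.
L(t_c) = L₀ e^(−k_1 t_c) = 42.2 × 0.7763 = 32.76 mg/L, and at the critical point k_r D_c = k_1 L, so D_c = (0.174/1.55) × 32.76 = 3.678 mg/L.
x_c = v t_c = 0.897 m/s × 1.455 d × 86400 s/d = 112800 m ≈ 113 km.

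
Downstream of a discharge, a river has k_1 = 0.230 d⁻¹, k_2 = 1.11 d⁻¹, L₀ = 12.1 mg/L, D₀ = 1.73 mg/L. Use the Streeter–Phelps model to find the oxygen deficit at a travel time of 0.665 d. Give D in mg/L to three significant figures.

k_1 L₀/(k_2−k_1) = 0.230×12.1/(1.11−0.230) = 2.783/0.8800 = 3.162 mg/L.
e^(−k_1 t) = e^(−0.230×0.6650) = 0.8582; e^(−k_2 t) = e^(−1.11×0.6650) = 0.4780.
D = 3.162 × (0.8582 − 0.4780) + 1.73 × 0.4780 = 1.202 + 0.8269 = 2.029 mg/L.

D ≈ 2.03 mg/L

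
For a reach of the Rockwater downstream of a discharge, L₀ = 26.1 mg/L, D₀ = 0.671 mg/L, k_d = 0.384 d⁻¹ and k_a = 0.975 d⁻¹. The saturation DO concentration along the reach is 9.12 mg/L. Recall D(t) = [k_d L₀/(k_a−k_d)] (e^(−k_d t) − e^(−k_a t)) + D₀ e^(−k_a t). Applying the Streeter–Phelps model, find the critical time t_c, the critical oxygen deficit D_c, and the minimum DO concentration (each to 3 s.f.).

t_c = [1/(k_a−k_d)] ln[(k_a/k_d)(1 − D₀(k_a−k_d)/(k_d L₀))]
= [1/(0.975−0.384)] ln[(0.975/0.384)(1 − 0.671×0.5910/(0.384×26.1))]
= (1/0.5910) ln[2.539 × 0.9604] = 1.692 × ln(2.439) = 1.692 × 0.8914 = 1.508 d.
D_c = (k_d/k_a) L₀ e^(−k_d t_c) = (0.384/0.975) × 26.1 × e^(−0.384×1.508) = 0.3938 × 26.1 × 0.5603 = 5.760 mg/L.
Minimum DO = C_s − D_c = 9.12 − 5.760 = 3.360 mg/L.

t_c ≈ 1.51 d; D_c ≈ 5.76 mg/L; min DO ≈ 3.36 mg/L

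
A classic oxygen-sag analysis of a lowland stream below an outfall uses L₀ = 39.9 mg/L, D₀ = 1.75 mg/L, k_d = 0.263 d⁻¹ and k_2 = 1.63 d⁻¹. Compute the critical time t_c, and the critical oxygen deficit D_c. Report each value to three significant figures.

At the critical point dD/dt = 0, so k_d L₀ e^(−k_d t) = k_2 D. Substituting D(t) from the Streeter–Phelps equation and solving for t gives
t_c = ln[(k_2/k_d)(1 − D₀(k_2−k_d)/(k_d L₀))] / (k_2−k_d).
Here k_2−k_d = 1.367 d⁻¹ and 1 − D₀(k_2−k_d)/(k_d L₀) = 1 − 1.75×1.367/(0.263×39.9) = 0.7720, so
t_c = ln(6.198 × 0.7720) / 1.367 = 1.565 / 1.367 = 1.145 d.
L(t_c) = L₀ e^(−k_d t_c) = 39.9 × 0.7399 = 29.52 mg/L, and at the critical point k_2 D_c = k_d L, so D_c = (0.263/1.63) × 29.52 = 4.764 mg/L.

t_c ≈ 1.15 d; D_c ≈ 4.76 mg/L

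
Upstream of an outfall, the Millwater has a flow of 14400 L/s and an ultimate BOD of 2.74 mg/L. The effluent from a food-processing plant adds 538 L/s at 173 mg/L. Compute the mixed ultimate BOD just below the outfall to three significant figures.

Flow-weighted mixing: C = (Q_r C_r + Q_w C_w)/(Q_r + Q_w)
= (14400×2.74 + 538×173)/(14400 + 538) = 132500/14940 = 8.872 mg/L.

8.87 mg/L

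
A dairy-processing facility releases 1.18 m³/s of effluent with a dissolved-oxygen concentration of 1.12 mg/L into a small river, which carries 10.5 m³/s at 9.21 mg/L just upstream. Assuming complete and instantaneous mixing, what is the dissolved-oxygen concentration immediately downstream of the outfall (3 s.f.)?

Flow-weighted mixing: C = (Q_r C_r + Q_w C_w)/(Q_r + Q_w)
= (10.5×9.21 + 1.18×1.12)/(10.5 + 1.18) = 98.03/11.68 = 8.393 mg/L.

8.39 mg/L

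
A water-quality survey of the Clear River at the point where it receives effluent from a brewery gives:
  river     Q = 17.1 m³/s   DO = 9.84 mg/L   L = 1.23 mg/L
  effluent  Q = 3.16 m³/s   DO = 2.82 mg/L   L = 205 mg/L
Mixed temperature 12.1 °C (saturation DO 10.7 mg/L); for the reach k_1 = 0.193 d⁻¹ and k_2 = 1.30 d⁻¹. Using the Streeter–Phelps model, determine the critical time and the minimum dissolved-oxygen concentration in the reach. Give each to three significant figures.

Mixed DO = (17.1×9.84 + 3.16×2.82)/(17.1+3.16) = 177.2/20.26 = 8.745 mg/L.
Mixed L₀ = (17.1×1.23 + 3.16×205)/(20.26) = 668.8/20.26 = 33.01 mg/L.
Initial deficit D₀ = C_s − DO₀ = 10.7 − 8.745 = 1.955 mg/L.
t_c = (1/1.107) ln[(1.30/0.193)(1 − 1.955×1.107/(0.193×33.01))] = 0.9033 × ln(4.448) = 1.348 d.
D_c = (0.193/1.30) × 33.01 × e^(−0.193×1.348) = 0.1485 × 33.01 × 0.7709 = 3.778 mg/L.
Minimum DO = 10.7 − 3.778 = 6.922 mg/L.

t_c ≈ 1.35 d; minimum DO ≈ 6.92 mg/L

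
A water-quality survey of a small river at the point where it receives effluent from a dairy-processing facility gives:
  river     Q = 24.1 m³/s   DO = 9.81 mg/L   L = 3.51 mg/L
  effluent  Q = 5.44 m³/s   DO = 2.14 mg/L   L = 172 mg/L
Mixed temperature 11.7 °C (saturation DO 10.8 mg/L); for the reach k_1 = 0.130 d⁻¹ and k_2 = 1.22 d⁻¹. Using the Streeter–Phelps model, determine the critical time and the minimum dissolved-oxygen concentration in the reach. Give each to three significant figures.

Mixed DO = (24.1×9.81 + 5.44×2.14)/(24.1+5.44) = 248.1/29.54 = 8.398 mg/L.
Mixed L₀ = (24.1×3.51 + 5.44×172)/(29.54) = 1020/29.54 = 34.54 mg/L.
Initial deficit D₀ = C_s − DO₀ = 10.8 − 8.398 = 2.402 mg/L.
t_c = (1/1.090) ln[(1.22/0.130)(1 − 2.402×1.090/(0.130×34.54))] = 0.9174 × ln(3.911) = 1.251 d.
D_c = (0.130/1.22) × 34.54 × e^(−0.130×1.251) = 0.1066 × 34.54 × 0.8499 = 3.128 mg/L.
Minimum DO = 10.8 − 3.128 = 7.672 mg/L.

t_c ≈ 1.25 d; minimum DO ≈ 7.67 mg/L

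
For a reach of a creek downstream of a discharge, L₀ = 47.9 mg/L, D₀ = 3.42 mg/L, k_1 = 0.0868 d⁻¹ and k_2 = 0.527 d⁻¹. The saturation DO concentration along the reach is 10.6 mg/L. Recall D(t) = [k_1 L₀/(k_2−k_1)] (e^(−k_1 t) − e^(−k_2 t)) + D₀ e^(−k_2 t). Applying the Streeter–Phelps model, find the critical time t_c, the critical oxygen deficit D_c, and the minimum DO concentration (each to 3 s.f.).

With k_2/k_1 = 6.071 and 1 − D₀(k_2−k_1)/(k_1 L₀) = 0.6379,
t_c = ln(6.071 × 0.6379) / (0.527 − 0.0868) = ln(3.873) / 0.4402 = 1.354/0.4402 = 3.076 d.
D_c = (k_1/k_2) L₀ e^(−k_1 t_c) = (0.0868/0.527) × 47.9 × e^(−0.0868×3.076) = 0.1647 × 47.9 × 0.7657 = 6.041 mg/L.
Minimum DO = C_s − D_c = 10.6 − 6.041 = 4.559 mg/L.

t_c ≈ 3.08 d; D_c ≈ 6.04 mg/L; min DO ≈ 4.56 mg/L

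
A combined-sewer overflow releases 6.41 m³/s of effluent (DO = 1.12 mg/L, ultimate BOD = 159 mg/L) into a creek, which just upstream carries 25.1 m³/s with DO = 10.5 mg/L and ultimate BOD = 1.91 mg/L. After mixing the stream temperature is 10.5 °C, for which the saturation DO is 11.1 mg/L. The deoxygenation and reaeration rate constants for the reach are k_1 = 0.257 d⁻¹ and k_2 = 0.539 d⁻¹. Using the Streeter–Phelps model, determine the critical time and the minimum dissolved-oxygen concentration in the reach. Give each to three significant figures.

t_c ≈ 2.33 d; minimum DO ≈ 2.22 mg/L

Mixed DO = (25.1×10.5 + 6.41×1.12)/(25.1+6.41) = 270.7/31.51 = 8.592 mg/L.
Mixed L₀ = (25.1×1.91 + 6.41×159)/(31.51) = 1067/31.51 = 33.87 mg/L.
Initial deficit D₀ = C_s − DO₀ = 11.1 − 8.592 = 2.508 mg/L.
t_c = (1/0.2820) ln[(0.539/0.257)(1 − 2.508×0.2820/(0.257×33.87))] = 3.546 × ln(1.927) = 2.326 d.
D_c = (0.257/0.539) × 33.87 × e^(−0.257×2.326) = 0.4768 × 33.87 × 0.5501 = 8.882 mg/L.
Minimum DO = 11.1 − 8.882 = 2.218 mg/L.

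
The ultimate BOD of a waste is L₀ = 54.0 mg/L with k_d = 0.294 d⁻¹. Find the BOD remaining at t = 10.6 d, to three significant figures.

L ≈ 2.39 mg/L

L_t = L₀ e^(−k_d t) = 54.0 × e^(−0.294×10.6) = 54.0 × 0.04432 = 2.393 mg/L.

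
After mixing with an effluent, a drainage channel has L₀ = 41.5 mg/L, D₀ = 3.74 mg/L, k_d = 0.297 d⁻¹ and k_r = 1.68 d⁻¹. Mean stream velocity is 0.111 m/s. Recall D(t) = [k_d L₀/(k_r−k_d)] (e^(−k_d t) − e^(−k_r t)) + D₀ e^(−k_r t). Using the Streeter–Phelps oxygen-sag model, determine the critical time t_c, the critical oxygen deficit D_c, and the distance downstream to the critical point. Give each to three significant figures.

t_c ≈ 0.860 d; D_c ≈ 5.68 mg/L; x_c ≈ 8.24 km

At the critical point dD/dt = 0, so k_d L₀ e^(−k_d t) = k_r D. Substituting D(t) from the Streeter–Phelps equation and solving for t gives
t_c = ln[(k_r/k_d)(1 − D₀(k_r−k_d)/(k_d L₀))] / (k_r−k_d).
Here k_r−k_d = 1.383 d⁻¹ and 1 − D₀(k_r−k_d)/(k_d L₀) = 1 − 3.74×1.383/(0.297×41.5) = 0.5803, so
t_c = ln(5.657 × 0.5803) / 1.383 = 1.189 / 1.383 = 0.8595 d.
D_c = (k_d/k_r) L₀ e^(−k_d t_c) = (0.297/1.68) × 41.5 × e^(−0.297×0.8595) = 0.1768 × 41.5 × 0.7747 = 5.684 mg/L.
x_c = v t_c = 0.111 m/s × 0.8595 d × 86400 s/d = 8243 m ≈ 8.24 km.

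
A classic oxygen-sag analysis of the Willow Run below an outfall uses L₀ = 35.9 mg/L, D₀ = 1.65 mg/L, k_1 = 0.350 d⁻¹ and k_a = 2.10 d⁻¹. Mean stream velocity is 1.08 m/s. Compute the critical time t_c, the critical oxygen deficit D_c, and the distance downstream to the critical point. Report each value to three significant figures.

t_c ≈ 0.875 d; D_c ≈ 4.41 mg/L; x_c ≈ 81.6 km

t_c = [1/(k_a−k_1)] ln[(k_a/k_1)(1 − D₀(k_a−k_1)/(k_1 L₀))]
= [1/(2.10−0.350)] ln[(2.10/0.350)(1 − 1.65×1.750/(0.350×35.9))]
= (1/1.750) ln[6.000 × 0.7702] = 0.5714 × ln(4.621) = 0.5714 × 1.531 = 0.8747 d.
L(t_c) = L₀ e^(−k_1 t_c) = 35.9 × 0.7363 = 26.43 mg/L, and at the critical point k_a D_c = k_1 L, so D_c = (0.350/2.10) × 26.43 = 4.405 mg/L.
x_c = v t_c = 1.08 m/s × 0.8747 d × 86400 s/d = 81620 m ≈ 81.6 km.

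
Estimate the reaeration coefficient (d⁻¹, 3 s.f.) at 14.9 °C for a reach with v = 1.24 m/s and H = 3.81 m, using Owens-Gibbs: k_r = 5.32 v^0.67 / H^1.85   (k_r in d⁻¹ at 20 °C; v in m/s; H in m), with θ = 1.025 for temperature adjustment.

k_r(20) = 5.32 × 1.24^0.67 / 3.81^1.85 = 5.32 × 1.155 / 11.88 = 0.5174 d⁻¹.
k_r(14.9) = 0.5174 × 1.025^(14.9−20) = 0.5174 × 0.8817 = 0.4561 d⁻¹.

k_r ≈ 0.456 d⁻¹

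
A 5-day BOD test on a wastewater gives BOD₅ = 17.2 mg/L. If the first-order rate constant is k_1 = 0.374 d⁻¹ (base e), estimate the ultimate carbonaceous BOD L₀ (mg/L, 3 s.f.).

L₀ ≈ 20.3 mg/L

BOD₅ = L₀(1 − e^(−5k_1)) ⇒ L₀ = BOD₅ / (1 − e^(−5×0.374))
= 17.2 / (1 − 0.1541) = 17.2 / 0.8459 = 20.33 mg/L.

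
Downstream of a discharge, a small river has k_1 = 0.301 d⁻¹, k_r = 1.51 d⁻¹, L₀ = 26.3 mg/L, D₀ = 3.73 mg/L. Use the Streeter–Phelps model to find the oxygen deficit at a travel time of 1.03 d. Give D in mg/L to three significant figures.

D ≈ 4.21 mg/L

k_1 L₀/(k_r−k_1) = 0.301×26.3/(1.51−0.301) = 7.916/1.209 = 6.548 mg/L.
e^(−k_1 t) = e^(−0.301×1.030) = 0.7334; e^(−k_r t) = e^(−1.51×1.030) = 0.2111.
D = 6.548 × (0.7334 − 0.2111) + 3.73 × 0.2111 = 3.420 + 0.7875 = 4.207 mg/L.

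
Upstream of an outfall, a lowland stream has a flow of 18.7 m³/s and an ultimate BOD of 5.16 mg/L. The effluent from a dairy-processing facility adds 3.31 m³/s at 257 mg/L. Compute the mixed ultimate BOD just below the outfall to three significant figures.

Flow-weighted mixing: C = (Q_r C_r + Q_w C_w)/(Q_r + Q_w)
= (18.7×5.16 + 3.31×257)/(18.7 + 3.31) = 947.2/22.01 = 43.03 mg/L.

43.0 mg/L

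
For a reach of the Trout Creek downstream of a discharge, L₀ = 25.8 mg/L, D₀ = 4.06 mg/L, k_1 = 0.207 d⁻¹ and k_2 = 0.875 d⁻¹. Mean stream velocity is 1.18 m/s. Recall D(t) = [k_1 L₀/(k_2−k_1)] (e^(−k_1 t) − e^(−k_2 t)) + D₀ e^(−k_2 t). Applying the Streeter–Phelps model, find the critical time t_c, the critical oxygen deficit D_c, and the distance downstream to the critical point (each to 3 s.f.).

t_c = [1/(k_2−k_1)] ln[(k_2/k_1)(1 − D₀(k_2−k_1)/(k_1 L₀))]
= [1/(0.875−0.207)] ln[(0.875/0.207)(1 − 4.06×0.6680/(0.207×25.8))]
= (1/0.6680) ln[4.227 × 0.4922] = 1.497 × ln(2.080) = 1.497 × 0.7326 = 1.097 d.
L(t_c) = L₀ e^(−k_1 t_c) = 25.8 × 0.7969 = 20.56 mg/L, and at the critical point k_2 D_c = k_1 L, so D_c = (0.207/0.875) × 20.56 = 4.864 mg/L.
x_c = v t_c = 1.18 m/s × 1.097 d × 86400 s/d = 111800 m ≈ 112 km.

t_c ≈ 1.10 d; D_c ≈ 4.86 mg/L; x_c ≈ 112 km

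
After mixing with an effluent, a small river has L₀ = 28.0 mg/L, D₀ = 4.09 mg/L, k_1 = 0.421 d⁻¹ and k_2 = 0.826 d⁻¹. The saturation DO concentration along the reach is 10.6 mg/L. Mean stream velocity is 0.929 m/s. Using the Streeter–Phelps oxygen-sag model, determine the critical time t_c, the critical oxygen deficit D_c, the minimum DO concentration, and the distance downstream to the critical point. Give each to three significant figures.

t_c = [1/(k_2−k_1)] ln[(k_2/k_1)(1 − D₀(k_2−k_1)/(k_1 L₀))]
= [1/(0.826−0.421)] ln[(0.826/0.421)(1 − 4.09×0.4050/(0.421×28.0))]
= (1/0.4050) ln[1.962 × 0.8595] = 2.469 × ln(1.686) = 2.469 × 0.5225 = 1.290 d.
L(t_c) = L₀ e^(−k_1 t_c) = 28.0 × 0.5809 = 16.27 mg/L, and at the critical point k_2 D_c = k_1 L, so D_c = (0.421/0.826) × 16.27 = 8.290 mg/L.
Minimum DO = C_s − D_c = 10.6 − 8.290 = 2.310 mg/L.
x_c = v t_c = 0.929 m/s × 1.290 d × 86400 s/d = 103600 m ≈ 104 km.

t_c ≈ 1.29 d; D_c ≈ 8.29 mg/L; min DO ≈ 2.31 mg/L; x_c ≈ 104 km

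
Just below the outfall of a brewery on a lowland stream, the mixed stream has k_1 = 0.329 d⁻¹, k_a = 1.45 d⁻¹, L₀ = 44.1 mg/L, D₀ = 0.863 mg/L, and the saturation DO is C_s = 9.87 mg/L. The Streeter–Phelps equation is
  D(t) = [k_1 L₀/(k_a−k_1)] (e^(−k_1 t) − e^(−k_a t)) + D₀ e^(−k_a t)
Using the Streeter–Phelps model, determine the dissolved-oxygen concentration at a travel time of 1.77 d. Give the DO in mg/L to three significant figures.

DO ≈ 3.57 mg/L

k_1 L₀/(k_a−k_1) = 0.329×44.1/(1.45−0.329) = 14.51/1.121 = 12.94 mg/L.
e^(−k_1 t) = e^(−0.329×1.770) = 0.5586; e^(−k_a t) = e^(−1.45×1.770) = 0.07680.
D = 12.94 × (0.5586 − 0.07680) + 0.863 × 0.07680 = 6.236 + 0.06628 = 6.302 mg/L.
DO = C_s − D = 9.87 − 6.302 = 3.568 mg/L.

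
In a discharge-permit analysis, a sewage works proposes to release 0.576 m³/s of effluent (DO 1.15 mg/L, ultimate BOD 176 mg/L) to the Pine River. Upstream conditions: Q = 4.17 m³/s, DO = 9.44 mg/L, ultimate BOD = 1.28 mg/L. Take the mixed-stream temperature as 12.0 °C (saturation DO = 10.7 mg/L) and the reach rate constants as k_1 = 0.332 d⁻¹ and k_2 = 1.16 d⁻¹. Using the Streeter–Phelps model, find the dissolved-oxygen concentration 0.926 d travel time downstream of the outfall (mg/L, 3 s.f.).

DO ≈ 6.38 mg/L

Mixed DO = (4.17×9.44 + 0.576×1.15)/(4.17+0.576) = 40.03/4.746 = 8.434 mg/L.
Mixed L₀ = (4.17×1.28 + 0.576×176)/(4.746) = 106.7/4.746 = 22.48 mg/L.
Initial deficit D₀ = C_s − DO₀ = 10.7 − 8.434 = 2.266 mg/L.
D(0.926) = [0.332×22.48/(1.16−0.332)](e^(−0.332×0.926) − e^(−1.16×0.926)) + 2.266 e^(−1.16×0.926)
= 9.016 × (0.7353 − 0.3416) + 2.266 × 0.3416 = 4.324 mg/L.
DO = 10.7 − 4.324 = 6.376 mg/L.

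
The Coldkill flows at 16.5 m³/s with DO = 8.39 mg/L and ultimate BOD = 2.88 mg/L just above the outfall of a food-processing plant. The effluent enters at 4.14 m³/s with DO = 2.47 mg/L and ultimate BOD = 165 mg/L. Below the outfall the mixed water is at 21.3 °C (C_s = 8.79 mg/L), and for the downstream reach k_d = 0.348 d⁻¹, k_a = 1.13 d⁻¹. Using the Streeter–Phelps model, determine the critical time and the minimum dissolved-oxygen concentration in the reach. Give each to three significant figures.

t_c ≈ 1.37 d; minimum DO ≈ 2.02 mg/L

Mixed DO = (16.5×8.39 + 4.14×2.47)/(16.5+4.14) = 148.7/20.64 = 7.203 mg/L.
Mixed L₀ = (16.5×2.88 + 4.14×165)/(20.64) = 730.6/20.64 = 35.40 mg/L.
Initial deficit D₀ = C_s − DO₀ = 8.79 − 7.203 = 1.587 mg/L.
t_c = (1/0.7820) ln[(1.13/0.348)(1 − 1.587×0.7820/(0.348×35.40))] = 1.279 × ln(2.920) = 1.370 d.
D_c = (0.348/1.13) × 35.40 × e^(−0.348×1.370) = 0.3080 × 35.40 × 0.6207 = 6.767 mg/L.
Minimum DO = 8.79 − 6.767 = 2.023 mg/L.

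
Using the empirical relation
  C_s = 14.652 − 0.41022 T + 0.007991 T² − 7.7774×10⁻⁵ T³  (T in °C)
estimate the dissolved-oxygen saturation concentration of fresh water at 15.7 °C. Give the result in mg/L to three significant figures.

C_s ≈ 9.88 mg/L

C_s = 14.652 − 0.41022×15.7 + 0.007991×15.7² − 7.7774×10⁻⁵×15.7³ = 9.880 mg/L.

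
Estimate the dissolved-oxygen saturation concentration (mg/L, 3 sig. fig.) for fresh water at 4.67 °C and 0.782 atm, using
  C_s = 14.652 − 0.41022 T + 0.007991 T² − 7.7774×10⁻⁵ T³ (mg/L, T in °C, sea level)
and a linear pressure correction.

At sea level: C_s = 14.652 − 0.41022×4.67 + 0.007991×4.67² − 7.7774×10⁻⁵×4.67³ = 12.90 mg/L.
Pressure correction: C_s' = 12.90 × 0.782 = 10.09 mg/L.

C_s ≈ 10.1 mg/L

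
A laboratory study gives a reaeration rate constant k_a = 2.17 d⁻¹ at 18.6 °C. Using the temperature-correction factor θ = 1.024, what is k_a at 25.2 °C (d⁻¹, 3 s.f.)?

k_a ≈ 2.54 d⁻¹

k_a(T₂) = k_a(T₁) · θ^(T₂−T₁) = 2.17 × 1.024^(25.2−18.6)
= 2.17 × 1.024^6.60 = 2.17 × 1.169 = 2.538 d⁻¹.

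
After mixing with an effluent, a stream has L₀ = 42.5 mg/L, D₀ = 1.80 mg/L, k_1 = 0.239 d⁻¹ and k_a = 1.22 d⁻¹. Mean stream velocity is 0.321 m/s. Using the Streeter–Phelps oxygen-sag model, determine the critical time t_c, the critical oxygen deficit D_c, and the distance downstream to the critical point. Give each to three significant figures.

t_c ≈ 1.47 d; D_c ≈ 5.86 mg/L; x_c ≈ 40.7 km

t_c = [1/(k_a−k_1)] ln[(k_a/k_1)(1 − D₀(k_a−k_1)/(k_1 L₀))]
= [1/(1.22−0.239)] ln[(1.22/0.239)(1 − 1.80×0.9810/(0.239×42.5))]
= (1/0.9810) ln[5.105 × 0.8262] = 1.019 × ln(4.217) = 1.019 × 1.439 = 1.467 d.
L(t_c) = L₀ e^(−k_1 t_c) = 42.5 × 0.7042 = 29.93 mg/L, and at the critical point k_a D_c = k_1 L, so D_c = (0.239/1.22) × 29.93 = 5.863 mg/L.
x_c = v t_c = 0.321 m/s × 1.467 d × 86400 s/d = 40690 m ≈ 40.7 km.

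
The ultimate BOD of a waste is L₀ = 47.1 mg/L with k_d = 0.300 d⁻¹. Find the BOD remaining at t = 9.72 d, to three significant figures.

L ≈ 2.55 mg/L

L_t = L₀ e^(−k_d t) = 47.1 × e^(−0.300×9.72) = 47.1 × 0.05415 = 2.550 mg/L.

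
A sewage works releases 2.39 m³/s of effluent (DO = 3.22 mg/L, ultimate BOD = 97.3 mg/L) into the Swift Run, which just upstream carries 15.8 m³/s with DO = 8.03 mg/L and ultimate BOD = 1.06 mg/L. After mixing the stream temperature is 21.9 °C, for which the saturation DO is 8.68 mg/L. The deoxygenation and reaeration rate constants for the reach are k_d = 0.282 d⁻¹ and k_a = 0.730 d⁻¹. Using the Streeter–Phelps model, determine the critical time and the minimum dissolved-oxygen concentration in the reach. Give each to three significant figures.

t_c ≈ 1.76 d; minimum DO ≈ 5.46 mg/L

Mixed DO = (15.8×8.03 + 2.39×3.22)/(15.8+2.39) = 134.6/18.19 = 7.398 mg/L.
Mixed L₀ = (15.8×1.06 + 2.39×97.3)/(18.19) = 249.3/18.19 = 13.71 mg/L.
Initial deficit D₀ = C_s − DO₀ = 8.68 − 7.398 = 1.282 mg/L.
t_c = (1/0.4480) ln[(0.730/0.282)(1 − 1.282×0.4480/(0.282×13.71))] = 2.232 × ln(2.204) = 1.764 d.
D_c = (0.282/0.730) × 13.71 × e^(−0.282×1.764) = 0.3863 × 13.71 × 0.6081 = 3.219 mg/L.
Minimum DO = 8.68 − 3.219 = 5.461 mg/L.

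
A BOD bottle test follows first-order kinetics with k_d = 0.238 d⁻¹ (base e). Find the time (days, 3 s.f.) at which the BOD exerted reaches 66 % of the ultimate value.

t ≈ 4.53 d

y/L₀ = 1 − e^(−k_d t) = 0.66 ⇒ e^(−k_d t) = 0.340
t = −ln(0.340) / 0.238 = 1.079 / 0.238 = 4.533 d.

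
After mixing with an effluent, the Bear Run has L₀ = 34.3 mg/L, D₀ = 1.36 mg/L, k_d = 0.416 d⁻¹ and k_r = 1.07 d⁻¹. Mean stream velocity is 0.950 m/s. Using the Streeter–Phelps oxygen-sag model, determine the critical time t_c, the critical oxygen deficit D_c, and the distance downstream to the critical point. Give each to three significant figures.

t_c ≈ 1.35 d; D_c ≈ 7.62 mg/L; x_c ≈ 110 km

t_c = [1/(k_r−k_d)] ln[(k_r/k_d)(1 − D₀(k_r−k_d)/(k_d L₀))]
= [1/(1.07−0.416)] ln[(1.07/0.416)(1 − 1.36×0.6540/(0.416×34.3))]
= (1/0.6540) ln[2.572 × 0.9377] = 1.529 × ln(2.412) = 1.529 × 0.8804 = 1.346 d.
L(t_c) = L₀ e^(−k_d t_c) = 34.3 × 0.5712 = 19.59 mg/L, and at the critical point k_r D_c = k_d L, so D_c = (0.416/1.07) × 19.59 = 7.617 mg/L.
x_c = v t_c = 0.950 m/s × 1.346 d × 86400 s/d = 110500 m ≈ 110 km.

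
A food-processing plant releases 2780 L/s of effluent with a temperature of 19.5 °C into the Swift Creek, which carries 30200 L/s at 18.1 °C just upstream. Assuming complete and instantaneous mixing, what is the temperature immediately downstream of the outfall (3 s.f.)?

18.2 °C

Flow-weighted mixing: C = (Q_r C_r + Q_w C_w)/(Q_r + Q_w)
= (30200×18.1 + 2780×19.5)/(30200 + 2780) = 600800/32980 = 18.22 °C.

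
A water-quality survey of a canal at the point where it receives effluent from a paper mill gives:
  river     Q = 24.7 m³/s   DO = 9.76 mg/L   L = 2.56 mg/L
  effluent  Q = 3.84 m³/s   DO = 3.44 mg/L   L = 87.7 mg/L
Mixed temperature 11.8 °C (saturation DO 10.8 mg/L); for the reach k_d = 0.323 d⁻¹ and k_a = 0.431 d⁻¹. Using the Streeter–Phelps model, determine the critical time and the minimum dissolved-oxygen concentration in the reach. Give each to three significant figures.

t_c ≈ 2.24 d; minimum DO ≈ 5.71 mg/L

Mixed DO = (24.7×9.76 + 3.84×3.44)/(24.7+3.84) = 254.3/28.54 = 8.910 mg/L.
Mixed L₀ = (24.7×2.56 + 3.84×87.7)/(28.54) = 400.0/28.54 = 14.02 mg/L.
Initial deficit D₀ = C_s − DO₀ = 10.8 − 8.910 = 1.890 mg/L.
t_c = (1/0.1080) ln[(0.431/0.323)(1 − 1.890×0.1080/(0.323×14.02))] = 9.259 × ln(1.274) = 2.244 d.
D_c = (0.323/0.431) × 14.02 × e^(−0.323×2.244) = 0.7494 × 14.02 × 0.4845 = 5.089 mg/L.
Minimum DO = 10.8 − 5.089 = 5.711 mg/L.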